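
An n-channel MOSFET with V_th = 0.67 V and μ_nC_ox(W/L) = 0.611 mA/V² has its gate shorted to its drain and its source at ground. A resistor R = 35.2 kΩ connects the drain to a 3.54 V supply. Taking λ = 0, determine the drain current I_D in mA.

With gate tied to drain, V_GS = V_DS ≥ V_GS − V_th, so the device is in saturation.
KCL at the drain: ½ k_n (V_GS − V_th)² = (V_DD − V_GS)/R.
Let x = V_GS − 0.67. Then 10.8 x² + x − 2.87 = 0, giving x = 0.472 V (positive root), so V_GS = 1.14 V.
I_D = (V_DD − V_GS)/R = (3.54 − 1.14) / 35.2 = 0.0681 mA.

I_D = 0.0681 mA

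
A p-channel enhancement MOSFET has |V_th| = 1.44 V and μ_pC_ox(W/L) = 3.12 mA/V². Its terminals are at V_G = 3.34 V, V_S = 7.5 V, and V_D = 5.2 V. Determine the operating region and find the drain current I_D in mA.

V_SG = V_S − V_G = 7.5 − 3.34 = 4.16 V; V_SD = V_S − V_D = 7.5 − 5.2 = 2.3 V.
V_ov = V_SG − |V_th| = 4.16 − 1.44 = 2.72 V.
Since V_SD = 2.3 V < V_ov = 2.72 V, the device is in the triode region.
I_D = k_p [V_ov · V_SD − ½ V_SD²] = 3.12 × [2.72 × 2.3 − 0.5 × 2.3²] = 11.3 mA.

Triode; I_D = 11.3 mA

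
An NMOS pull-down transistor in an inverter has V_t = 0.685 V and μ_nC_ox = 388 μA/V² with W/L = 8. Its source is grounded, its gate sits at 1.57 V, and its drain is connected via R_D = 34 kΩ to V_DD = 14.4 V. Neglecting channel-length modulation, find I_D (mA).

V_GS = V_G = 1.57 V, so V_ov = 1.57 − 0.685 = 0.885 V.
k_n = μ_nC_ox · (W/L) = 3.104 mA/V².
Assume saturation: I_D = ½ k_n V_ov² = 0.5 × 3.104 × 0.885² = 1.22 mA, giving V_DS = V_DD − I_D R_D = 14.4 − 1.22 × 34 = -26.9 V.
But -26.9 V < V_ov = 0.885 V, so the device is actually in triode.
In triode I_D = k_n[V_ov V_DS − ½ V_DS²] and I_D = (V_DD − V_DS)/R_D. Equating: 52.8 V_DS² − 94.4 V_DS + 14.4 = 0, giving V_DS = 0.168 V (the root below V_ov).
I_D = (14.4 − 0.168) / 34 = 0.419 mA.

I_D = 0.419 mA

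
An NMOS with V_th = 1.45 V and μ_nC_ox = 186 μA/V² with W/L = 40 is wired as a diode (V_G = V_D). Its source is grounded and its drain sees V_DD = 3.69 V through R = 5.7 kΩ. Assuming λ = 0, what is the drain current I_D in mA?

With gate tied to drain, V_GS = V_DS ≥ V_GS − V_th, so the device is in saturation.
k_n = μ_nC_ox · (W/L) = 7.44 mA/V².
KCL at the drain: ½ k_n (V_GS − V_th)² = (V_DD − V_GS)/R.
Let x = V_GS − 1.45. Then 21.2 x² + x − 2.24 = 0, giving x = 0.302 V (positive root), so V_GS = 1.75 V.
I_D = (V_DD − V_GS)/R = (3.69 − 1.75) / 5.7 = 0.34 mA.

I_D = 0.340 mA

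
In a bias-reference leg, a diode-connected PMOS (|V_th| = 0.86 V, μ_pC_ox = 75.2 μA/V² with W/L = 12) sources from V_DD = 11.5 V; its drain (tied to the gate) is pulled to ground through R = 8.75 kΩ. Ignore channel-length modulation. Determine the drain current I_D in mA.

I_D = 1.04 mA

With gate tied to drain, V_SG = V_SD ≥ V_SG − |V_th|, so the device is in saturation.
k_p = μ_pC_ox · (W/L) = 0.9024 mA/V².
KCL at the drain: ½ k_p (V_SG − |V_th|)² = (V_DD − V_SG)/R.
Let x = V_SG − 0.86. Then 3.95 x² + x − 10.64 = 0, giving x = 1.52 V (positive root), so V_SG = 2.38 V.
I_D = (V_DD − V_SG)/R = (11.5 − 2.38) / 8.75 = 1.04 mA.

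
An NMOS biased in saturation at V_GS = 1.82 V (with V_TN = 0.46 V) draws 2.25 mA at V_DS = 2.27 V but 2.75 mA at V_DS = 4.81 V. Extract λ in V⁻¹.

λ = 0.109 V⁻¹

With V_GS fixed, I_D ∝ (1 + λ V_DS) in saturation, so I_D2/I_D1 = (1 + λ V_DS2)/(1 + λ V_DS1).
2.75/2.25 = 1.222 = (1 + 4.81 λ)/(1 + 2.27 λ).
Solving: λ (I_D1 V_DS2 − I_D2 V_DS1) = I_D2 − I_D1, so λ = (2.75 − 2.25) / (2.25 × 4.81 − 2.75 × 2.27) = 0.5 / 4.58 = 0.109 V⁻¹.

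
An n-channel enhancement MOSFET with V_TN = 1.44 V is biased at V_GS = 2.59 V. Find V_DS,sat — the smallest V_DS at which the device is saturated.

The boundary between triode and saturation is V_DS = V_GS − V_TN = V_ov.
V_ov = 2.59 − 1.44 = 1.15 V.

V_DS,sat = 1.15 V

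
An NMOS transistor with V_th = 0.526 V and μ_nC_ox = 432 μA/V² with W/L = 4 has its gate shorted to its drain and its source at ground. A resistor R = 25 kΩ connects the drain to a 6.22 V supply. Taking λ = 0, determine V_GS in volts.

With gate tied to drain, V_GS = V_DS ≥ V_GS − V_th, so the device is in saturation.
k_n = μ_nC_ox · (W/L) = 1.728 mA/V².
KCL at the drain: ½ k_n (V_GS − V_th)² = (V_DD − V_GS)/R.
Let x = V_GS − 0.526. Then 21.6 x² + x − 5.694 = 0, giving x = 0.491 V (positive root), so V_GS = 1.02 V.
I_D = (V_DD − V_GS)/R = (6.22 − 1.02) / 25 = 0.208 mA.

V_GS = 1.02 V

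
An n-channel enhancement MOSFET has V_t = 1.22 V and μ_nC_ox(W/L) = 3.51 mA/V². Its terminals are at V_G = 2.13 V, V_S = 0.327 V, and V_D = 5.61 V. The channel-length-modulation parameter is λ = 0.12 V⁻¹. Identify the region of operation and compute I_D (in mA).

V_GS = V_G − V_S = 2.13 − 0.327 = 1.8 V; V_DS = V_D − V_S = 5.61 − 0.327 = 5.28 V.
V_ov = V_GS − V_t = 1.8 − 1.22 = 0.583 V.
Since V_DS = 5.28 V ≥ V_ov = 0.583 V, the device is in saturation.
I_D = ½ k_n V_ov² (1 + λ V_DS) = 0.5 × 3.51 × 0.583² × (1 + 0.12 × 5.28) = 0.975 mA.

Saturation; I_D = 0.975 mA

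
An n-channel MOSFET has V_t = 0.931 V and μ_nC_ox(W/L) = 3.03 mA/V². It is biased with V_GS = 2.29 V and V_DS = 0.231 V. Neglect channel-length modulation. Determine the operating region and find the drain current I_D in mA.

V_ov = V_GS − V_t = 2.29 − 0.931 = 1.36 V.
Since V_DS = 0.231 V < V_ov = 1.36 V, the device is in the triode region.
I_D = k_n [V_ov · V_DS − ½ V_DS²] = 3.03 × [1.36 × 0.231 − 0.5 × 0.231²] = 0.87 mA.

Triode; I_D = 0.870 mA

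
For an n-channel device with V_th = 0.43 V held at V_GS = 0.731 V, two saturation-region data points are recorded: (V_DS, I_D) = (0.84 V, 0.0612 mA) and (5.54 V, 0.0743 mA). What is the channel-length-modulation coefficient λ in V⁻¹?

With V_GS fixed, I_D ∝ (1 + λ V_DS) in saturation, so I_D2/I_D1 = (1 + λ V_DS2)/(1 + λ V_DS1).
0.0743/0.0612 = 1.214 = (1 + 5.54 λ)/(1 + 0.84 λ).
Solving: λ (I_D1 V_DS2 − I_D2 V_DS1) = I_D2 − I_D1, so λ = (0.0743 − 0.0612) / (0.0612 × 5.54 − 0.0743 × 0.84) = 0.0131 / 0.277 = 0.0474 V⁻¹.

λ = 0.0474 V⁻¹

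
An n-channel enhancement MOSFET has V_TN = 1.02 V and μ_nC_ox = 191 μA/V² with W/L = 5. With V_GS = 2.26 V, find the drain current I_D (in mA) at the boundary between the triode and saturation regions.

I_D = 0.734 mA

At the boundary V_DS = V_ov = V_GS − V_TN = 2.26 − 1.02 = 1.24 V.
k_n = μ_nC_ox · (W/L) = 0.955 mA/V².
I_D = ½ k_n V_ov² = 0.5 × 0.955 × 1.24² = 0.734 mA.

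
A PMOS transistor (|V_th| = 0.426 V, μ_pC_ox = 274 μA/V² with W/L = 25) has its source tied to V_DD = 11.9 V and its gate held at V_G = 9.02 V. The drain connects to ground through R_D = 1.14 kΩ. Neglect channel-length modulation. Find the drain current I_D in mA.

I_D = 9.84 mA

V_SG = V_DD − V_G = 11.9 − 9.02 = 2.88 V, so V_ov = 2.88 − 0.426 = 2.45 V.
k_p = μ_pC_ox · (W/L) = 6.85 mA/V².
Assume saturation: I_D = ½ k_p V_ov² = 0.5 × 6.85 × 2.45² = 20.6 mA, giving V_SD = V_DD − I_D R_D = 11.9 − 20.6 × 1.14 = -11.6 V.
But -11.6 V < V_ov = 2.45 V, so the device is actually in triode.
In triode I_D = k_p[V_ov V_SD − ½ V_SD²] and I_D = (V_DD − V_SD)/R_D. Equating: 3.9 V_SD² − 20.16 V_SD + 11.9 = 0, giving V_SD = 0.68 V (the root below V_ov).
I_D = (11.9 − 0.68) / 1.14 = 9.84 mA.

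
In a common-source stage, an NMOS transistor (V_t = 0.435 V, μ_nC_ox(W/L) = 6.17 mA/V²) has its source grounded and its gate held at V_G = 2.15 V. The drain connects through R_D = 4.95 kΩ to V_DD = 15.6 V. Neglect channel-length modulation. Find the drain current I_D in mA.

V_GS = V_G = 2.15 V, so V_ov = 2.15 − 0.435 = 1.71 V.
Assume saturation: I_D = ½ k_n V_ov² = 0.5 × 6.17 × 1.71² = 9.07 mA, giving V_DS = V_DD − I_D R_D = 15.6 − 9.07 × 4.95 = -29.3 V.
But -29.3 V < V_ov = 1.71 V, so the device is actually in triode.
In triode I_D = k_n[V_ov V_DS − ½ V_DS²] and I_D = (V_DD − V_DS)/R_D. Equating: 15.3 V_DS² − 53.38 V_DS + 15.6 = 0, giving V_DS = 0.322 V (the root below V_ov).
I_D = (15.6 − 0.322) / 4.95 = 3.09 mA.

I_D = 3.09 mA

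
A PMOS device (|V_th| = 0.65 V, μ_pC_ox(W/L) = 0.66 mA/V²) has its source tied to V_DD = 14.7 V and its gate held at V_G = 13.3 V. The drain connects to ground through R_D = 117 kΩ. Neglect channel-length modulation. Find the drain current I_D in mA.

V_SG = V_DD − V_G = 14.7 − 13.3 = 1.4 V, so V_ov = 1.4 − 0.65 = 0.75 V.
Assume saturation: I_D = ½ k_p V_ov² = 0.5 × 0.66 × 0.75² = 0.186 mA, giving V_SD = V_DD − I_D R_D = 14.7 − 0.186 × 117 = -7.02 V.
But -7.02 V < V_ov = 0.75 V, so the device is actually in triode.
In triode I_D = k_p[V_ov V_SD − ½ V_SD²] and I_D = (V_DD − V_SD)/R_D. Equating: 38.6 V_SD² − 58.91 V_SD + 14.7 = 0, giving V_SD = 0.314 V (the root below V_ov).
I_D = (14.7 − 0.314) / 117 = 0.123 mA.

I_D = 0.123 mA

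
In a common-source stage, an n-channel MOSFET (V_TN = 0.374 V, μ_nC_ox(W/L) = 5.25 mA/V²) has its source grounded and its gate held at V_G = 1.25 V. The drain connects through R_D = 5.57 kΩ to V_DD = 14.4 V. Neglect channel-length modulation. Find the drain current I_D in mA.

V_GS = V_G = 1.25 V, so V_ov = 1.25 − 0.374 = 0.876 V.
Assume saturation: I_D = ½ k_n V_ov² = 0.5 × 5.25 × 0.876² = 2.01 mA, giving V_DS = V_DD − I_D R_D = 14.4 − 2.01 × 5.57 = 3.18 V.
V_DS = 3.18 V ≥ V_ov = 0.876 V, confirming saturation.

I_D = 2.01 mA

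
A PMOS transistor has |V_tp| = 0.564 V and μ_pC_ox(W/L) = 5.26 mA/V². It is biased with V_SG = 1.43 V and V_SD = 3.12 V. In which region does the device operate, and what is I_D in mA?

V_ov = V_SG − |V_tp| = 1.43 − 0.564 = 0.866 V.
Since V_SD = 3.12 V ≥ V_ov = 0.866 V, the device is in saturation.
I_D = ½ k_p V_ov² = 0.5 × 5.26 × 0.866² = 1.97 mA.

Saturation; I_D = 1.97 mA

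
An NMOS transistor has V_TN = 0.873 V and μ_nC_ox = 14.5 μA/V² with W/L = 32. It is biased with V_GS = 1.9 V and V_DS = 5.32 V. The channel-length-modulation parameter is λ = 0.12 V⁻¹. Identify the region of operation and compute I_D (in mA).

k_n = μ_nC_ox · (W/L) = 0.464 mA/V².
V_ov = V_GS − V_TN = 1.9 − 0.873 = 1.03 V.
Since V_DS = 5.32 V ≥ V_ov = 1.03 V, the device is in saturation.
I_D = ½ k_n V_ov² (1 + λ V_DS) = 0.5 × 0.464 × 1.03² × (1 + 0.12 × 5.32) = 0.401 mA.

Saturation; I_D = 0.401 mA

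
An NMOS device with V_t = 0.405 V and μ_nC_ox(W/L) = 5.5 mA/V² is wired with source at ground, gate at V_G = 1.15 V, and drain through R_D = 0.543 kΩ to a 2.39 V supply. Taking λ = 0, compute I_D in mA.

I_D = 1.53 mA

V_GS = V_G = 1.15 V, so V_ov = 1.15 − 0.405 = 0.745 V.
Assume saturation: I_D = ½ k_n V_ov² = 0.5 × 5.5 × 0.745² = 1.53 mA, giving V_DS = V_DD − I_D R_D = 2.39 − 1.53 × 0.543 = 1.56 V.
V_DS = 1.56 V ≥ V_ov = 0.745 V, confirming saturation.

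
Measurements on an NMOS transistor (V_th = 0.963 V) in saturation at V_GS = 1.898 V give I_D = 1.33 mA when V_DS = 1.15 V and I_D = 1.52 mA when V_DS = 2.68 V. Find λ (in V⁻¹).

With V_GS fixed, I_D ∝ (1 + λ V_DS) in saturation, so I_D2/I_D1 = (1 + λ V_DS2)/(1 + λ V_DS1).
1.52/1.33 = 1.143 = (1 + 2.68 λ)/(1 + 1.15 λ).
Solving: λ (I_D1 V_DS2 − I_D2 V_DS1) = I_D2 − I_D1, so λ = (1.52 − 1.33) / (1.33 × 2.68 − 1.52 × 1.15) = 0.19 / 1.82 = 0.105 V⁻¹.

λ = 0.105 V⁻¹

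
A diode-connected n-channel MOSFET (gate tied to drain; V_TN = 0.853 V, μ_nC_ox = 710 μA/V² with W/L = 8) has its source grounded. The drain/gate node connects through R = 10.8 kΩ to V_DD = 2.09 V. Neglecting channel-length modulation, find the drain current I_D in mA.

I_D = 0.0974 mA

With gate tied to drain, V_GS = V_DS ≥ V_GS − V_TN, so the device is in saturation.
k_n = μ_nC_ox · (W/L) = 5.68 mA/V².
KCL at the drain: ½ k_n (V_GS − V_TN)² = (V_DD − V_GS)/R.
Let x = V_GS − 0.853. Then 30.7 x² + x − 1.237 = 0, giving x = 0.185 V (positive root), so V_GS = 1.04 V.
I_D = (V_DD − V_GS)/R = (2.09 − 1.04) / 10.8 = 0.0974 mA.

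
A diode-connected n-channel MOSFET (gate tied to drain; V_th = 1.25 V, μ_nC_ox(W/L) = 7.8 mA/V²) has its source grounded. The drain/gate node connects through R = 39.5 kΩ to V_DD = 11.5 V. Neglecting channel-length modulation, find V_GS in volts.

V_GS = 1.50 V

With gate tied to drain, V_GS = V_DS ≥ V_GS − V_th, so the device is in saturation.
KCL at the drain: ½ k_n (V_GS − V_th)² = (V_DD − V_GS)/R.
Let x = V_GS − 1.25. Then 154 x² + x − 10.25 = 0, giving x = 0.255 V (positive root), so V_GS = 1.5 V.
I_D = (V_DD − V_GS)/R = (11.5 − 1.5) / 39.5 = 0.253 mA.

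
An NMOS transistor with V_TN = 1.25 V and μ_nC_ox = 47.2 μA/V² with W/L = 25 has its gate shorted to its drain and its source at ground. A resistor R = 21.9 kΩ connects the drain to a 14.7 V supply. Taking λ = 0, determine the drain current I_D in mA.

I_D = 0.569 mA

With gate tied to drain, V_GS = V_DS ≥ V_GS − V_TN, so the device is in saturation.
k_n = μ_nC_ox · (W/L) = 1.18 mA/V².
KCL at the drain: ½ k_n (V_GS − V_TN)² = (V_DD − V_GS)/R.
Let x = V_GS − 1.25. Then 12.9 x² + x − 13.45 = 0, giving x = 0.982 V (positive root), so V_GS = 2.23 V.
I_D = (V_DD − V_GS)/R = (14.7 − 2.23) / 21.9 = 0.569 mA.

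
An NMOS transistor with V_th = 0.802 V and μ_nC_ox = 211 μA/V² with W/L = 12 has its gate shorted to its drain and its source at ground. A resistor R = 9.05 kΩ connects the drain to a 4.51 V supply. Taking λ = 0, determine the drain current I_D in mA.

I_D = 0.352 mA

With gate tied to drain, V_GS = V_DS ≥ V_GS − V_th, so the device is in saturation.
k_n = μ_nC_ox · (W/L) = 2.532 mA/V².
KCL at the drain: ½ k_n (V_GS − V_th)² = (V_DD − V_GS)/R.
Let x = V_GS − 0.802. Then 11.5 x² + x − 3.708 = 0, giving x = 0.527 V (positive root), so V_GS = 1.33 V.
I_D = (V_DD − V_GS)/R = (4.51 − 1.33) / 9.05 = 0.352 mA.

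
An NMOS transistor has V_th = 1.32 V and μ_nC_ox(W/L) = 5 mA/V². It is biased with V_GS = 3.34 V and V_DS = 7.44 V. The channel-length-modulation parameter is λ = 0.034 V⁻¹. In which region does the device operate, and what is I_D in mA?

V_ov = V_GS − V_th = 3.34 − 1.32 = 2.02 V.
Since V_DS = 7.44 V ≥ V_ov = 2.02 V, the device is in saturation.
I_D = ½ k_n V_ov² (1 + λ V_DS) = 0.5 × 5 × 2.02² × (1 + 0.034 × 7.44) = 12.8 mA.

Saturation; I_D = 12.8 mA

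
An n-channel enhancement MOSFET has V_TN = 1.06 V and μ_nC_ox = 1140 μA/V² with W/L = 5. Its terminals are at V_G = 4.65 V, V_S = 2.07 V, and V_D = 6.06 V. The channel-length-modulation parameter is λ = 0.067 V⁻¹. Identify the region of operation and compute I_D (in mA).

Saturation; I_D = 8.34 mA

V_GS = V_G − V_S = 4.65 − 2.07 = 2.58 V; V_DS = V_D − V_S = 6.06 − 2.07 = 3.99 V.
k_n = μ_nC_ox · (W/L) = 5.7 mA/V².
V_ov = V_GS − V_TN = 2.58 − 1.06 = 1.52 V.
Since V_DS = 3.99 V ≥ V_ov = 1.52 V, the device is in saturation.
I_D = ½ k_n V_ov² (1 + λ V_DS) = 0.5 × 5.7 × 1.52² × (1 + 0.067 × 3.99) = 8.34 mA.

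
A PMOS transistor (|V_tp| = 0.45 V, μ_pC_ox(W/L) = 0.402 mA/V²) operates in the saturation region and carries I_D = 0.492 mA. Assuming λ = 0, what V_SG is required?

V_SG = 2.01 V

In saturation I_D = ½ k_p (V_SG − |V_tp|)², so V_SG − |V_tp| = √(2 I_D / k_p) = √(2 × 0.492 / 0.402) = 1.56 V.
V_SG = 0.45 + 1.56 = 2.01 V.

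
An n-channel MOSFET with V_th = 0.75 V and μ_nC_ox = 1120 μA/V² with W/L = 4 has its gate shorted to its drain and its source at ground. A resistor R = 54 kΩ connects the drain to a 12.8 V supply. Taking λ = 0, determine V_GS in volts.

V_GS = 1.06 V

With gate tied to drain, V_GS = V_DS ≥ V_GS − V_th, so the device is in saturation.
k_n = μ_nC_ox · (W/L) = 4.48 mA/V².
KCL at the drain: ½ k_n (V_GS − V_th)² = (V_DD − V_GS)/R.
Let x = V_GS − 0.75. Then 121 x² + x − 12.05 = 0, giving x = 0.312 V (positive root), so V_GS = 1.06 V.
I_D = (V_DD − V_GS)/R = (12.8 − 1.06) / 54 = 0.217 mA.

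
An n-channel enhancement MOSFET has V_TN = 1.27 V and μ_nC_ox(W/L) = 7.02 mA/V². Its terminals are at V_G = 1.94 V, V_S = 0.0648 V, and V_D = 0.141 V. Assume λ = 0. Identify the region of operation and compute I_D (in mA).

Triode; I_D = 0.303 mA

V_GS = V_G − V_S = 1.94 − 0.0648 = 1.88 V; V_DS = V_D − V_S = 0.141 − 0.0648 = 0.0762 V.
V_ov = V_GS − V_TN = 1.88 − 1.27 = 0.605 V.
Since V_DS = 0.0762 V < V_ov = 0.605 V, the device is in the triode region.
I_D = k_n [V_ov · V_DS − ½ V_DS²] = 7.02 × [0.605 × 0.0762 − 0.5 × 0.0762²] = 0.303 mA.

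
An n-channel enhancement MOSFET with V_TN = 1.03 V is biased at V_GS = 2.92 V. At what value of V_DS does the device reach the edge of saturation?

V_DS,sat = 1.89 V

The boundary between triode and saturation is V_DS = V_GS − V_TN = V_ov.
V_ov = 2.92 − 1.03 = 1.89 V.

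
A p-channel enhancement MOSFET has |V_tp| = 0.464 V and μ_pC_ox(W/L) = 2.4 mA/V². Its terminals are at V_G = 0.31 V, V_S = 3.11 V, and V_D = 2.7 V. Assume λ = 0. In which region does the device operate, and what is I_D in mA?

V_SG = V_S − V_G = 3.11 − 0.31 = 2.8 V; V_SD = V_S − V_D = 3.11 − 2.7 = 0.41 V.
V_ov = V_SG − |V_tp| = 2.8 − 0.464 = 2.34 V.
Since V_SD = 0.41 V < V_ov = 2.34 V, the device is in the triode region.
I_D = k_p [V_ov · V_SD − ½ V_SD²] = 2.4 × [2.34 × 0.41 − 0.5 × 0.41²] = 2.1 mA.

Triode; I_D = 2.10 mA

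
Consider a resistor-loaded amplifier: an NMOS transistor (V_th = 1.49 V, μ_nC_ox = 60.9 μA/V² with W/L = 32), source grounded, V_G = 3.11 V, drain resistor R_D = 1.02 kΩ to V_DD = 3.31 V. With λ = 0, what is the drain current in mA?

I_D = 2.23 mA

V_GS = V_G = 3.11 V, so V_ov = 3.11 − 1.49 = 1.62 V.
k_n = μ_nC_ox · (W/L) = 1.949 mA/V².
Assume saturation: I_D = ½ k_n V_ov² = 0.5 × 1.949 × 1.62² = 2.56 mA, giving V_DS = V_DD − I_D R_D = 3.31 − 2.56 × 1.02 = 0.702 V.
But 0.702 V < V_ov = 1.62 V, so the device is actually in triode.
In triode I_D = k_n[V_ov V_DS − ½ V_DS²] and I_D = (V_DD − V_DS)/R_D. Equating: 0.994 V_DS² − 4.22 V_DS + 3.31 = 0, giving V_DS = 1.04 V (the root below V_ov).
I_D = (3.31 − 1.04) / 1.02 = 2.23 mA.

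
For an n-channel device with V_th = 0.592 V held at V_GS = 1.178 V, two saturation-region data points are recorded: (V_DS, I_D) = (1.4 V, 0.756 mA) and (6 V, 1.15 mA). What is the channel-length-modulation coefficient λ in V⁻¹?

With V_GS fixed, I_D ∝ (1 + λ V_DS) in saturation, so I_D2/I_D1 = (1 + λ V_DS2)/(1 + λ V_DS1).
1.15/0.756 = 1.521 = (1 + 6 λ)/(1 + 1.4 λ).
Solving: λ (I_D1 V_DS2 − I_D2 V_DS1) = I_D2 − I_D1, so λ = (1.15 − 0.756) / (0.756 × 6 − 1.15 × 1.4) = 0.394 / 2.93 = 0.135 V⁻¹.

λ = 0.135 V⁻¹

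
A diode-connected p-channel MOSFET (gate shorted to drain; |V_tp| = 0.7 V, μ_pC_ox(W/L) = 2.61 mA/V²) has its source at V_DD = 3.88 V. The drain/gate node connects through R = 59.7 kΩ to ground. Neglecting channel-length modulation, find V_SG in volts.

With gate tied to drain, V_SG = V_SD ≥ V_SG − |V_tp|, so the device is in saturation.
KCL at the drain: ½ k_p (V_SG − |V_tp|)² = (V_DD − V_SG)/R.
Let x = V_SG − 0.7. Then 77.9 x² + x − 3.18 = 0, giving x = 0.196 V (positive root), so V_SG = 0.896 V.
I_D = (V_DD − V_SG)/R = (3.88 − 0.896) / 59.7 = 0.05 mA.

V_SG = 0.896 V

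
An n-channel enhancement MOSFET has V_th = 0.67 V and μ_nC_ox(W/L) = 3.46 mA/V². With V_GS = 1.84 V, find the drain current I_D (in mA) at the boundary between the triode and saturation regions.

At the boundary V_DS = V_ov = V_GS − V_th = 1.84 − 0.67 = 1.17 V.
I_D = ½ k_n V_ov² = 0.5 × 3.46 × 1.17² = 2.37 mA.

I_D = 2.37 mA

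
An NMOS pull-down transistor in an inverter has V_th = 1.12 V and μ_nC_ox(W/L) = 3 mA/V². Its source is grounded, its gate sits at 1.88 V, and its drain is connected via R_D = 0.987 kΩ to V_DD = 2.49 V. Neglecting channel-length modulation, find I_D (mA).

V_GS = V_G = 1.88 V, so V_ov = 1.88 − 1.12 = 0.76 V.
Assume saturation: I_D = ½ k_n V_ov² = 0.5 × 3 × 0.76² = 0.866 mA, giving V_DS = V_DD − I_D R_D = 2.49 − 0.866 × 0.987 = 1.63 V.
V_DS = 1.63 V ≥ V_ov = 0.76 V, confirming saturation.

I_D = 0.866 mA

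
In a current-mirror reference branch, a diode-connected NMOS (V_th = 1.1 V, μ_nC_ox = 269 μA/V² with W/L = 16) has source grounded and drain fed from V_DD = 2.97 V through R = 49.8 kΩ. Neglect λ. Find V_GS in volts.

V_GS = 1.23 V

With gate tied to drain, V_GS = V_DS ≥ V_GS − V_th, so the device is in saturation.
k_n = μ_nC_ox · (W/L) = 4.304 mA/V².
KCL at the drain: ½ k_n (V_GS − V_th)² = (V_DD − V_GS)/R.
Let x = V_GS − 1.1. Then 107 x² + x − 1.87 = 0, giving x = 0.128 V (positive root), so V_GS = 1.23 V.
I_D = (V_DD − V_GS)/R = (2.97 − 1.23) / 49.8 = 0.035 mA.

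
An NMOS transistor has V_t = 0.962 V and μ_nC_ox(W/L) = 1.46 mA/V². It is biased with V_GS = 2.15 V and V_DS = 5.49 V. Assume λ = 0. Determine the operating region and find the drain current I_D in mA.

V_ov = V_GS − V_t = 2.15 − 0.962 = 1.19 V.
Since V_DS = 5.49 V ≥ V_ov = 1.19 V, the device is in saturation.
I_D = ½ k_n V_ov² = 0.5 × 1.46 × 1.19² = 1.03 mA.

Saturation; I_D = 1.03 mA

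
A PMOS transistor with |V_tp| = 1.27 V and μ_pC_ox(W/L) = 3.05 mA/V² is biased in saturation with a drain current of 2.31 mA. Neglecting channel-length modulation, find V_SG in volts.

V_SG = 2.50 V

In saturation I_D = ½ k_p (V_SG − |V_tp|)², so V_SG − |V_tp| = √(2 I_D / k_p) = √(2 × 2.31 / 3.05) = 1.23 V.
V_SG = 1.27 + 1.23 = 2.5 V.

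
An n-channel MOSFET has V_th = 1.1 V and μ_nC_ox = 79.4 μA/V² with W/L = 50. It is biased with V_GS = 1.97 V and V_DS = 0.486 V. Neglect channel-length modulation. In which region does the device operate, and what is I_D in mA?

k_n = μ_nC_ox · (W/L) = 3.97 mA/V².
V_ov = V_GS − V_th = 1.97 − 1.1 = 0.87 V.
Since V_DS = 0.486 V < V_ov = 0.87 V, the device is in the triode region.
I_D = k_n [V_ov · V_DS − ½ V_DS²] = 3.97 × [0.87 × 0.486 − 0.5 × 0.486²] = 1.21 mA.

Triode; I_D = 1.21 mA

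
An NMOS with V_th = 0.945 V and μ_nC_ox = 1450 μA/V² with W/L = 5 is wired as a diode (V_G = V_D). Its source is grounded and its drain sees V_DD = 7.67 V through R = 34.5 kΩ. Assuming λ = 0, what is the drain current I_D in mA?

With gate tied to drain, V_GS = V_DS ≥ V_GS − V_th, so the device is in saturation.
k_n = μ_nC_ox · (W/L) = 7.25 mA/V².
KCL at the drain: ½ k_n (V_GS − V_th)² = (V_DD − V_GS)/R.
Let x = V_GS − 0.945. Then 125 x² + x − 6.725 = 0, giving x = 0.228 V (positive root), so V_GS = 1.17 V.
I_D = (V_DD − V_GS)/R = (7.67 − 1.17) / 34.5 = 0.188 mA.

I_D = 0.188 mA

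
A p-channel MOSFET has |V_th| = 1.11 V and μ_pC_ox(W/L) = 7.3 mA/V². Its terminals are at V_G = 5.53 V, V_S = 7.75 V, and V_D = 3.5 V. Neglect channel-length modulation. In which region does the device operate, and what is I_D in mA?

Saturation; I_D = 4.50 mA

V_SG = V_S − V_G = 7.75 − 5.53 = 2.22 V; V_SD = V_S − V_D = 7.75 − 3.5 = 4.25 V.
V_ov = V_SG − |V_th| = 2.22 − 1.11 = 1.11 V.
Since V_SD = 4.25 V ≥ V_ov = 1.11 V, the device is in saturation.
I_D = ½ k_p V_ov² = 0.5 × 7.3 × 1.11² = 4.5 mA.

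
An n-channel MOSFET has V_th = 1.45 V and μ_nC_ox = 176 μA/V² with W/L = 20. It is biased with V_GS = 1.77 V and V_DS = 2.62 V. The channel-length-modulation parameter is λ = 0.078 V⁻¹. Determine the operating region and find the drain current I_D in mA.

Saturation; I_D = 0.217 mA

k_n = μ_nC_ox · (W/L) = 3.52 mA/V².
V_ov = V_GS − V_th = 1.77 − 1.45 = 0.32 V.
Since V_DS = 2.62 V ≥ V_ov = 0.32 V, the device is in saturation.
I_D = ½ k_n V_ov² (1 + λ V_DS) = 0.5 × 3.52 × 0.32² × (1 + 0.078 × 2.62) = 0.217 mA.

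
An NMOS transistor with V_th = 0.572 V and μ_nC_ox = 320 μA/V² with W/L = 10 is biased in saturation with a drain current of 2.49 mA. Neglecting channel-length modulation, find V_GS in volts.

k_n = μ_nC_ox · (W/L) = 3.2 mA/V².
In saturation I_D = ½ k_n (V_GS − V_th)², so V_GS − V_th = √(2 I_D / k_n) = √(2 × 2.49 / 3.2) = 1.25 V.
V_GS = 0.572 + 1.25 = 1.82 V.

V_GS = 1.82 V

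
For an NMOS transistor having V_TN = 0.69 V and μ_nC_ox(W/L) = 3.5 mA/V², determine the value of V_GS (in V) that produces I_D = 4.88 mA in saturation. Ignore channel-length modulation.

V_GS = 2.36 V

In saturation I_D = ½ k_n (V_GS − V_TN)², so V_GS − V_TN = √(2 I_D / k_n) = √(2 × 4.88 / 3.5) = 1.67 V.
V_GS = 0.69 + 1.67 = 2.36 V.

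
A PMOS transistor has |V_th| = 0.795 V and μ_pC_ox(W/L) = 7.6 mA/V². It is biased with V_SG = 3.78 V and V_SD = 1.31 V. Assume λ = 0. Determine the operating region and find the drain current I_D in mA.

V_ov = V_SG − |V_th| = 3.78 − 0.795 = 2.98 V.
Since V_SD = 1.31 V < V_ov = 2.98 V, the device is in the triode region.
I_D = k_p [V_ov · V_SD − ½ V_SD²] = 7.6 × [2.98 × 1.31 − 0.5 × 1.31²] = 23.2 mA.

Triode; I_D = 23.2 mA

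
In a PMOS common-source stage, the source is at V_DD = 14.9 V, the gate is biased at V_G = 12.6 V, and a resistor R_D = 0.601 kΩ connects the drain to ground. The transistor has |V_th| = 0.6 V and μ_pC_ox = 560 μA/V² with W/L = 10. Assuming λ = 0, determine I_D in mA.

I_D = 8.09 mA

V_SG = V_DD − V_G = 14.9 − 12.6 = 2.3 V, so V_ov = 2.3 − 0.6 = 1.7 V.
k_p = μ_pC_ox · (W/L) = 5.6 mA/V².
Assume saturation: I_D = ½ k_p V_ov² = 0.5 × 5.6 × 1.7² = 8.09 mA, giving V_SD = V_DD − I_D R_D = 14.9 − 8.09 × 0.601 = 10 V.
V_SD = 10 V ≥ V_ov = 1.7 V, confirming saturation.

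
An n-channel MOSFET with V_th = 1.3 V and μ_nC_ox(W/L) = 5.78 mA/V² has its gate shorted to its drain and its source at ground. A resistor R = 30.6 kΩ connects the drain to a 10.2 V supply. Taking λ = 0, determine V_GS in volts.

V_GS = 1.61 V

With gate tied to drain, V_GS = V_DS ≥ V_GS − V_th, so the device is in saturation.
KCL at the drain: ½ k_n (V_GS − V_th)² = (V_DD − V_GS)/R.
Let x = V_GS − 1.3. Then 88.4 x² + x − 8.9 = 0, giving x = 0.312 V (positive root), so V_GS = 1.61 V.
I_D = (V_DD − V_GS)/R = (10.2 − 1.61) / 30.6 = 0.281 mA.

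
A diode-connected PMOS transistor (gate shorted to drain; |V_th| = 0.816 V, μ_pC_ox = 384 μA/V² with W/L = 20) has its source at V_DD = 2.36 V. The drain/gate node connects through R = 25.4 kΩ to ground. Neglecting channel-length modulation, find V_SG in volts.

With gate tied to drain, V_SG = V_SD ≥ V_SG − |V_th|, so the device is in saturation.
k_p = μ_pC_ox · (W/L) = 7.68 mA/V².
KCL at the drain: ½ k_p (V_SG − |V_th|)² = (V_DD − V_SG)/R.
Let x = V_SG − 0.816. Then 97.5 x² + x − 1.544 = 0, giving x = 0.121 V (positive root), so V_SG = 0.937 V.
I_D = (V_DD − V_SG)/R = (2.36 − 0.937) / 25.4 = 0.056 mA.

V_SG = 0.937 V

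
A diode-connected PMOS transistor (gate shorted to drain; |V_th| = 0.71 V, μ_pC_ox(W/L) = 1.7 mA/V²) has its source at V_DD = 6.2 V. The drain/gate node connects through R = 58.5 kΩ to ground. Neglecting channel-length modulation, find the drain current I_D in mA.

With gate tied to drain, V_SG = V_SD ≥ V_SG − |V_th|, so the device is in saturation.
KCL at the drain: ½ k_p (V_SG − |V_th|)² = (V_DD − V_SG)/R.
Let x = V_SG − 0.71. Then 49.7 x² + x − 5.49 = 0, giving x = 0.322 V (positive root), so V_SG = 1.03 V.
I_D = (V_DD − V_SG)/R = (6.2 − 1.03) / 58.5 = 0.0883 mA.

I_D = 0.0883 mA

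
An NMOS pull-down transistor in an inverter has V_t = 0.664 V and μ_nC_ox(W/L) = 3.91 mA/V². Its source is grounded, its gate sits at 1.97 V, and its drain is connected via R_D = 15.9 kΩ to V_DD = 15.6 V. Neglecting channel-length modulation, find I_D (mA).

I_D = 0.968 mA

V_GS = V_G = 1.97 V, so V_ov = 1.97 − 0.664 = 1.31 V.
Assume saturation: I_D = ½ k_n V_ov² = 0.5 × 3.91 × 1.31² = 3.33 mA, giving V_DS = V_DD − I_D R_D = 15.6 − 3.33 × 15.9 = -37.4 V.
But -37.4 V < V_ov = 1.31 V, so the device is actually in triode.
In triode I_D = k_n[V_ov V_DS − ½ V_DS²] and I_D = (V_DD − V_DS)/R_D. Equating: 31.1 V_DS² − 82.19 V_DS + 15.6 = 0, giving V_DS = 0.206 V (the root below V_ov).
I_D = (15.6 − 0.206) / 15.9 = 0.968 mA.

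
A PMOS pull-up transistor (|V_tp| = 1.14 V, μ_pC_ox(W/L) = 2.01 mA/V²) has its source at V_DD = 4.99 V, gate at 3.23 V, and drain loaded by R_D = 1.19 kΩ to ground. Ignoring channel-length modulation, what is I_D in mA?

V_SG = V_DD − V_G = 4.99 − 3.23 = 1.76 V, so V_ov = 1.76 − 1.14 = 0.62 V.
Assume saturation: I_D = ½ k_p V_ov² = 0.5 × 2.01 × 0.62² = 0.386 mA, giving V_SD = V_DD − I_D R_D = 4.99 − 0.386 × 1.19 = 4.53 V.
V_SD = 4.53 V ≥ V_ov = 0.62 V, confirming saturation.

I_D = 0.386 mA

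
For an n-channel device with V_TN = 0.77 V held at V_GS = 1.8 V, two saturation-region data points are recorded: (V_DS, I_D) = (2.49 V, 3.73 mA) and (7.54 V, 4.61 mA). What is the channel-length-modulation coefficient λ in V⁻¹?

λ = 0.0529 V⁻¹

With V_GS fixed, I_D ∝ (1 + λ V_DS) in saturation, so I_D2/I_D1 = (1 + λ V_DS2)/(1 + λ V_DS1).
4.61/3.73 = 1.236 = (1 + 7.54 λ)/(1 + 2.49 λ).
Solving: λ (I_D1 V_DS2 − I_D2 V_DS1) = I_D2 − I_D1, so λ = (4.61 − 3.73) / (3.73 × 7.54 − 4.61 × 2.49) = 0.88 / 16.6 = 0.0529 V⁻¹.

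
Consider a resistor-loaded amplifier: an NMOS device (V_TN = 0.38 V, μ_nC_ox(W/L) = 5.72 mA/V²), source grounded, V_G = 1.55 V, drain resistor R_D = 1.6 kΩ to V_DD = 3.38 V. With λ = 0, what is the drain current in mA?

V_GS = V_G = 1.55 V, so V_ov = 1.55 − 0.38 = 1.17 V.
Assume saturation: I_D = ½ k_n V_ov² = 0.5 × 5.72 × 1.17² = 3.92 mA, giving V_DS = V_DD − I_D R_D = 3.38 − 3.92 × 1.6 = -2.88 V.
But -2.88 V < V_ov = 1.17 V, so the device is actually in triode.
In triode I_D = k_n[V_ov V_DS − ½ V_DS²] and I_D = (V_DD − V_DS)/R_D. Equating: 4.58 V_DS² − 11.71 V_DS + 3.38 = 0, giving V_DS = 0.332 V (the root below V_ov).
I_D = (3.38 − 0.332) / 1.6 = 1.91 mA.

I_D = 1.91 mA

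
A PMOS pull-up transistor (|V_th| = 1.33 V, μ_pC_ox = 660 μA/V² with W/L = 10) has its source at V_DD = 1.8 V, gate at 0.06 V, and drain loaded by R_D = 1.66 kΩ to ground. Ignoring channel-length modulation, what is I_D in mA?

I_D = 0.555 mA

V_SG = V_DD − V_G = 1.8 − 0.06 = 1.74 V, so V_ov = 1.74 − 1.33 = 0.41 V.
k_p = μ_pC_ox · (W/L) = 6.6 mA/V².
Assume saturation: I_D = ½ k_p V_ov² = 0.5 × 6.6 × 0.41² = 0.555 mA, giving V_SD = V_DD − I_D R_D = 1.8 − 0.555 × 1.66 = 0.879 V.
V_SD = 0.879 V ≥ V_ov = 0.41 V, confirming saturation.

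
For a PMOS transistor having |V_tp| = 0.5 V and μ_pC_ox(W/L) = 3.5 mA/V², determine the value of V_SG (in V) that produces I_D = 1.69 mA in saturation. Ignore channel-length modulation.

In saturation I_D = ½ k_p (V_SG − |V_tp|)², so V_SG − |V_tp| = √(2 I_D / k_p) = √(2 × 1.69 / 3.5) = 0.983 V.
V_SG = 0.5 + 0.983 = 1.48 V.

V_SG = 1.48 V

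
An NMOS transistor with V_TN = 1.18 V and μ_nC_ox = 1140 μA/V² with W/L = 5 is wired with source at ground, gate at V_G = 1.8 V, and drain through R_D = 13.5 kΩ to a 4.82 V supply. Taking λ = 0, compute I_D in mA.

V_GS = V_G = 1.8 V, so V_ov = 1.8 − 1.18 = 0.62 V.
k_n = μ_nC_ox · (W/L) = 5.7 mA/V².
Assume saturation: I_D = ½ k_n V_ov² = 0.5 × 5.7 × 0.62² = 1.1 mA, giving V_DS = V_DD − I_D R_D = 4.82 − 1.1 × 13.5 = -9.97 V.
But -9.97 V < V_ov = 0.62 V, so the device is actually in triode.
In triode I_D = k_n[V_ov V_DS − ½ V_DS²] and I_D = (V_DD − V_DS)/R_D. Equating: 38.5 V_DS² − 48.71 V_DS + 4.82 = 0, giving V_DS = 0.108 V (the root below V_ov).
I_D = (4.82 − 0.108) / 13.5 = 0.349 mA.

I_D = 0.349 mA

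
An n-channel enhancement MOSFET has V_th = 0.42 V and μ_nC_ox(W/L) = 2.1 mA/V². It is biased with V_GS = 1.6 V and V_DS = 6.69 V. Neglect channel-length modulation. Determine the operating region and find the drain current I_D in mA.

Saturation; I_D = 1.46 mA

V_ov = V_GS − V_th = 1.6 − 0.42 = 1.18 V.
Since V_DS = 6.69 V ≥ V_ov = 1.18 V, the device is in saturation.
I_D = ½ k_n V_ov² = 0.5 × 2.1 × 1.18² = 1.46 mA.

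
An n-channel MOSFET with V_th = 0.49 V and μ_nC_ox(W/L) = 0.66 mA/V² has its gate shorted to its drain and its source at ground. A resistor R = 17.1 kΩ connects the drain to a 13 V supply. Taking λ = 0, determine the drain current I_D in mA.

I_D = 0.650 mA

With gate tied to drain, V_GS = V_DS ≥ V_GS − V_th, so the device is in saturation.
KCL at the drain: ½ k_n (V_GS − V_th)² = (V_DD − V_GS)/R.
Let x = V_GS − 0.49. Then 5.64 x² + x − 12.51 = 0, giving x = 1.4 V (positive root), so V_GS = 1.89 V.
I_D = (V_DD − V_GS)/R = (13 − 1.89) / 17.1 = 0.65 mA.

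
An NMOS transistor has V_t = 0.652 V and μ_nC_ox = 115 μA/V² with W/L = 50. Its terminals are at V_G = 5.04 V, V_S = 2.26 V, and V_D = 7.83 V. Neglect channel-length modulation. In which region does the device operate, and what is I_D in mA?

V_GS = V_G − V_S = 5.04 − 2.26 = 2.78 V; V_DS = V_D − V_S = 7.83 − 2.26 = 5.57 V.
k_n = μ_nC_ox · (W/L) = 5.75 mA/V².
V_ov = V_GS − V_t = 2.78 − 0.652 = 2.13 V.
Since V_DS = 5.57 V ≥ V_ov = 2.13 V, the device is in saturation.
I_D = ½ k_n V_ov² = 0.5 × 5.75 × 2.13² = 13 mA.

Saturation; I_D = 13.0 mA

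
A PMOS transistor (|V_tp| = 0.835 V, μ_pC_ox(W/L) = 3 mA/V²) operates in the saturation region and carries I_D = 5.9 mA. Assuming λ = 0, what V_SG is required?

In saturation I_D = ½ k_p (V_SG − |V_tp|)², so V_SG − |V_tp| = √(2 I_D / k_p) = √(2 × 5.9 / 3) = 1.98 V.
V_SG = 0.835 + 1.98 = 2.82 V.

V_SG = 2.82 V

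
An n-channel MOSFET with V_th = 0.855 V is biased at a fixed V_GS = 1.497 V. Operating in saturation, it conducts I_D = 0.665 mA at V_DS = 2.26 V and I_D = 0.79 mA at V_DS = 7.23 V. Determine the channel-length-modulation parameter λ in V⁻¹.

λ = 0.0414 V⁻¹

With V_GS fixed, I_D ∝ (1 + λ V_DS) in saturation, so I_D2/I_D1 = (1 + λ V_DS2)/(1 + λ V_DS1).
0.79/0.665 = 1.188 = (1 + 7.23 λ)/(1 + 2.26 λ).
Solving: λ (I_D1 V_DS2 − I_D2 V_DS1) = I_D2 − I_D1, so λ = (0.79 − 0.665) / (0.665 × 7.23 − 0.79 × 2.26) = 0.125 / 3.02 = 0.0414 V⁻¹.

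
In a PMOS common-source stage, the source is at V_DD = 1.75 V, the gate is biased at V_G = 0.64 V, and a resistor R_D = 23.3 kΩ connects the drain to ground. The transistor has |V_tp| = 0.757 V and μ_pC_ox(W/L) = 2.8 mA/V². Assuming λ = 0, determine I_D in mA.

I_D = 0.0716 mA

V_SG = V_DD − V_G = 1.75 − 0.64 = 1.11 V, so V_ov = 1.11 − 0.757 = 0.353 V.
Assume saturation: I_D = ½ k_p V_ov² = 0.5 × 2.8 × 0.353² = 0.174 mA, giving V_SD = V_DD − I_D R_D = 1.75 − 0.174 × 23.3 = -2.31 V.
But -2.31 V < V_ov = 0.353 V, so the device is actually in triode.
In triode I_D = k_p[V_ov V_SD − ½ V_SD²] and I_D = (V_DD − V_SD)/R_D. Equating: 32.6 V_SD² − 24.03 V_SD + 1.75 = 0, giving V_SD = 0.0819 V (the root below V_ov).
I_D = (1.75 − 0.0819) / 23.3 = 0.0716 mA.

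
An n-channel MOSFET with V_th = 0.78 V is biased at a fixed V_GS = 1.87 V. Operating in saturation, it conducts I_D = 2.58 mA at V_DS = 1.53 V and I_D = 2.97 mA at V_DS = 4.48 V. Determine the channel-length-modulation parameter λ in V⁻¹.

λ = 0.0556 V⁻¹

With V_GS fixed, I_D ∝ (1 + λ V_DS) in saturation, so I_D2/I_D1 = (1 + λ V_DS2)/(1 + λ V_DS1).
2.97/2.58 = 1.151 = (1 + 4.48 λ)/(1 + 1.53 λ).
Solving: λ (I_D1 V_DS2 − I_D2 V_DS1) = I_D2 − I_D1, so λ = (2.97 − 2.58) / (2.58 × 4.48 − 2.97 × 1.53) = 0.39 / 7.01 = 0.0556 V⁻¹.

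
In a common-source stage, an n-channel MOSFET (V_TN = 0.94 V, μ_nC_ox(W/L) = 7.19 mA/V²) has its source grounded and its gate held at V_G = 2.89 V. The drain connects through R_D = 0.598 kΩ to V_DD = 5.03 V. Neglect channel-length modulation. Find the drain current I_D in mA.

V_GS = V_G = 2.89 V, so V_ov = 2.89 − 0.94 = 1.95 V.
Assume saturation: I_D = ½ k_n V_ov² = 0.5 × 7.19 × 1.95² = 13.7 mA, giving V_DS = V_DD − I_D R_D = 5.03 − 13.7 × 0.598 = -3.14 V.
But -3.14 V < V_ov = 1.95 V, so the device is actually in triode.
In triode I_D = k_n[V_ov V_DS − ½ V_DS²] and I_D = (V_DD − V_DS)/R_D. Equating: 2.15 V_DS² − 9.384 V_DS + 5.03 = 0, giving V_DS = 0.626 V (the root below V_ov).
I_D = (5.03 − 0.626) / 0.598 = 7.37 mA.

I_D = 7.37 mA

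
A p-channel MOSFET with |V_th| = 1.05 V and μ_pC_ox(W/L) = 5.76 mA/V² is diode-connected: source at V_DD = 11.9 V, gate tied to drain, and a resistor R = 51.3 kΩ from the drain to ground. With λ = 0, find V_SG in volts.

V_SG = 1.32 V

With gate tied to drain, V_SG = V_SD ≥ V_SG − |V_th|, so the device is in saturation.
KCL at the drain: ½ k_p (V_SG − |V_th|)² = (V_DD − V_SG)/R.
Let x = V_SG − 1.05. Then 148 x² + x − 10.85 = 0, giving x = 0.268 V (positive root), so V_SG = 1.32 V.
I_D = (V_DD − V_SG)/R = (11.9 − 1.32) / 51.3 = 0.206 mA.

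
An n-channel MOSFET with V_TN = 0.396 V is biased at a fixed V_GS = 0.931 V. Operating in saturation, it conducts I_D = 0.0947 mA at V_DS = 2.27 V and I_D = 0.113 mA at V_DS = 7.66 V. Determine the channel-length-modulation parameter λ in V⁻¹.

With V_GS fixed, I_D ∝ (1 + λ V_DS) in saturation, so I_D2/I_D1 = (1 + λ V_DS2)/(1 + λ V_DS1).
0.113/0.0947 = 1.193 = (1 + 7.66 λ)/(1 + 2.27 λ).
Solving: λ (I_D1 V_DS2 − I_D2 V_DS1) = I_D2 − I_D1, so λ = (0.113 − 0.0947) / (0.0947 × 7.66 − 0.113 × 2.27) = 0.0183 / 0.469 = 0.039 V⁻¹.

λ = 0.0390 V⁻¹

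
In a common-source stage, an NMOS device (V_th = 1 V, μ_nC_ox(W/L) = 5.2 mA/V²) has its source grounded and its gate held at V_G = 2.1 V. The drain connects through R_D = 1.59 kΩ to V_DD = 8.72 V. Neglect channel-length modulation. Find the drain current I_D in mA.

V_GS = V_G = 2.1 V, so V_ov = 2.1 − 1 = 1.1 V.
Assume saturation: I_D = ½ k_n V_ov² = 0.5 × 5.2 × 1.1² = 3.15 mA, giving V_DS = V_DD − I_D R_D = 8.72 − 3.15 × 1.59 = 3.72 V.
V_DS = 3.72 V ≥ V_ov = 1.1 V, confirming saturation.

I_D = 3.15 mA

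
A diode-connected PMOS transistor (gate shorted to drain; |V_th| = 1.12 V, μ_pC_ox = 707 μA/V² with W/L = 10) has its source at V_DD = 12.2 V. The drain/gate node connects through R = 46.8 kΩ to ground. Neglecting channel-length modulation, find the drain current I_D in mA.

With gate tied to drain, V_SG = V_SD ≥ V_SG − |V_th|, so the device is in saturation.
k_p = μ_pC_ox · (W/L) = 7.07 mA/V².
KCL at the drain: ½ k_p (V_SG − |V_th|)² = (V_DD − V_SG)/R.
Let x = V_SG − 1.12. Then 165 x² + x − 11.08 = 0, giving x = 0.256 V (positive root), so V_SG = 1.38 V.
I_D = (V_DD − V_SG)/R = (12.2 − 1.38) / 46.8 = 0.231 mA.

I_D = 0.231 mA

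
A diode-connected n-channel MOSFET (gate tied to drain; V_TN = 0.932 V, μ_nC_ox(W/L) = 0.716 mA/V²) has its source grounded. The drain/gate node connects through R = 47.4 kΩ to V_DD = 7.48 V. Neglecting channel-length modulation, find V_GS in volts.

V_GS = 1.52 V

With gate tied to drain, V_GS = V_DS ≥ V_GS − V_TN, so the device is in saturation.
KCL at the drain: ½ k_n (V_GS − V_TN)² = (V_DD − V_GS)/R.
Let x = V_GS − 0.932. Then 17 x² + x − 6.548 = 0, giving x = 0.592 V (positive root), so V_GS = 1.52 V.
I_D = (V_DD − V_GS)/R = (7.48 − 1.52) / 47.4 = 0.126 mA.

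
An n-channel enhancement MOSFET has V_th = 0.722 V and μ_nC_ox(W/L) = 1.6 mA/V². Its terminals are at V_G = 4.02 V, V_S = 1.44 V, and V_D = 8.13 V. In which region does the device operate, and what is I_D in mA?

Saturation; I_D = 2.76 mA

V_GS = V_G − V_S = 4.02 − 1.44 = 2.58 V; V_DS = V_D − V_S = 8.13 − 1.44 = 6.69 V.
V_ov = V_GS − V_th = 2.58 − 0.722 = 1.86 V.
Since V_DS = 6.69 V ≥ V_ov = 1.86 V, the device is in saturation.
I_D = ½ k_n V_ov² = 0.5 × 1.6 × 1.86² = 2.76 mA.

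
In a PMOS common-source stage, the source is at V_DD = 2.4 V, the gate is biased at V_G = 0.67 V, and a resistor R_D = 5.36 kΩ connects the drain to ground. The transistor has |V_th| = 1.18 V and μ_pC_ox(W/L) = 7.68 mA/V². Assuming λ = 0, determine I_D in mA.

V_SG = V_DD − V_G = 2.4 − 0.67 = 1.73 V, so V_ov = 1.73 − 1.18 = 0.55 V.
Assume saturation: I_D = ½ k_p V_ov² = 0.5 × 7.68 × 0.55² = 1.16 mA, giving V_SD = V_DD − I_D R_D = 2.4 − 1.16 × 5.36 = -3.83 V.
But -3.83 V < V_ov = 0.55 V, so the device is actually in triode.
In triode I_D = k_p[V_ov V_SD − ½ V_SD²] and I_D = (V_DD − V_SD)/R_D. Equating: 20.6 V_SD² − 23.64 V_SD + 2.4 = 0, giving V_SD = 0.113 V (the root below V_ov).
I_D = (2.4 − 0.113) / 5.36 = 0.427 mA.

I_D = 0.427 mA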